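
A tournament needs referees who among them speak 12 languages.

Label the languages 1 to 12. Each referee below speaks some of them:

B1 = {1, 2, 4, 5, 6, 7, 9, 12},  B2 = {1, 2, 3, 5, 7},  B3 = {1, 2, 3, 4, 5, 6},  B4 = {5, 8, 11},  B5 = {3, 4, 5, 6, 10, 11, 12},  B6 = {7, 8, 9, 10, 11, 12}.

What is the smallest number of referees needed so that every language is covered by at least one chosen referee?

B3 and B6 together: B3 ∪ B6 = {1, 2, 3, 4, 5, 6, 7, 8, 9, 10, 11, 12} — every language is covered.
No single referee has all 12 languages (the largest, B1, has 8), so 2 is optimal.

2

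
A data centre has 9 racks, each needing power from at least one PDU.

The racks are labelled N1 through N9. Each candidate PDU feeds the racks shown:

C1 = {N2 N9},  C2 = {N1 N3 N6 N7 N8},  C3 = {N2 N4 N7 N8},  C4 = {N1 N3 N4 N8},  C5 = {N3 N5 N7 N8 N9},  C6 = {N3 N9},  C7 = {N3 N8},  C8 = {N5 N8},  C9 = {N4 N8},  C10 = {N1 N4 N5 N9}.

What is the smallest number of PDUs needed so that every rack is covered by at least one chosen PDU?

3

C2 and C3 and C10 together: C2 ∪ C3 ∪ C10 = {N1, N2, N3, N4, N5, N6, N7, N8, N9} — every rack is covered.
Only C2 contains N6, so C2 is forced; the remaining 4 racks need at least 2 more PDUs (each remaining PDU adds at most 3) — so at least 3 PDUs are needed, and 3 is optimal.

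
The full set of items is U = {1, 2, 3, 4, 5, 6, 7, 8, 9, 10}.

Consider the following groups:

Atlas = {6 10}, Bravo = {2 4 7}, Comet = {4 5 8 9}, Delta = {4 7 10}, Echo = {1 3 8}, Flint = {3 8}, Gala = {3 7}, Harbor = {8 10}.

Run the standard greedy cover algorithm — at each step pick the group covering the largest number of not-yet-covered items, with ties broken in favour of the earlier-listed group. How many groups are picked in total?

4

Greedy: pick Comet (covers 4 new) → pick Atlas (covers 2 new) → pick Bravo (covers 2 new) → pick Echo (covers 2 new). Total picks: 4.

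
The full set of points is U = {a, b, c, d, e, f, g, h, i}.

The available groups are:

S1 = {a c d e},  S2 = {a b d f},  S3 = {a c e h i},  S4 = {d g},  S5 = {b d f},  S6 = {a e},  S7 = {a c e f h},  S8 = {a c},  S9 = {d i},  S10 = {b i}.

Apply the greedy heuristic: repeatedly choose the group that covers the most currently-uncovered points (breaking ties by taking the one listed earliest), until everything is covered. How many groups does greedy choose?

3

Greedy: pick S3 (covers 5 new) → pick S2 (covers 3 new) → pick S4 (covers 1 new). Total picks: 3.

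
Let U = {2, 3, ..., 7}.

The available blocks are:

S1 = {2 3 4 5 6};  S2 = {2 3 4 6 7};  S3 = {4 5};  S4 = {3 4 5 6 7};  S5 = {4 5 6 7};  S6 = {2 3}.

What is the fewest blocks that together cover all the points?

2

Take {S4, S6}. Their union is {2, 3, 4, 5, 6, 7}, which is all 6 points.
No single block has all 6 points (the largest, S1, has 5), so 2 is optimal.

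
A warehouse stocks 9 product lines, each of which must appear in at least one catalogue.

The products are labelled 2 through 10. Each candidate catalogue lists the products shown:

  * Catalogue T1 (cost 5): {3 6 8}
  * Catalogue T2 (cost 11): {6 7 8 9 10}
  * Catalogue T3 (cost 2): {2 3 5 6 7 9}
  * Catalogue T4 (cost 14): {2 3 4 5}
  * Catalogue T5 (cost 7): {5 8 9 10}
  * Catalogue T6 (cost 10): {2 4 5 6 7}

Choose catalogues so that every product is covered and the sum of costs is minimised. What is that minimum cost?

T3, T5, T6 together cover every product (T3 ∪ T5 ∪ T6 = {2, 3, 4, 5, 6, 7, 8, 9, 10}); total cost 2 + 7 + 10 = 19.
No covering selection has total cost below 19.

19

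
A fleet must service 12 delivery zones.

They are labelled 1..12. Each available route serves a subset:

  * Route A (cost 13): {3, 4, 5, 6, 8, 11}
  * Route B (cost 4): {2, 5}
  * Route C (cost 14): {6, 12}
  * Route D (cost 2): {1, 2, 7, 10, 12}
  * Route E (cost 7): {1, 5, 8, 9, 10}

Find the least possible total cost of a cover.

A, D, E together cover every zone (A ∪ D ∪ E = {1, 2, 3, 4, 5, 6, 7, 8, 9, 10, 11, 12}); total cost 13 + 2 + 7 = 22.
No covering selection has total cost below 22.

22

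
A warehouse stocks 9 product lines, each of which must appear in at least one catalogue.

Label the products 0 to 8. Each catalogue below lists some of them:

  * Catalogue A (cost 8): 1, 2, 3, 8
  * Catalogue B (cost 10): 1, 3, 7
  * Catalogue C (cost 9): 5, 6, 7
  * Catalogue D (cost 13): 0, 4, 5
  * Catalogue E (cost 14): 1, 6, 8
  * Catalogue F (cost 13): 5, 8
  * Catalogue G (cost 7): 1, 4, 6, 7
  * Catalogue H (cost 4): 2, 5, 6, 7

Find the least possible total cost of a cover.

25

A, D, H together cover every product (A ∪ D ∪ H = {0, 1, 2, 3, 4, 5, 6, 7, 8}); total cost 8 + 13 + 4 = 25.
No covering selection has total cost below 25.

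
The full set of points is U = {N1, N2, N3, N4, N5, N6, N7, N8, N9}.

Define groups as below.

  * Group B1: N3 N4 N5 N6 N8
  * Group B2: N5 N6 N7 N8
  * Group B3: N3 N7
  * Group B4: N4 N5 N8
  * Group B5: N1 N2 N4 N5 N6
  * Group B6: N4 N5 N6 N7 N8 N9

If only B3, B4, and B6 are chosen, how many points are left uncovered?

Union of B3, B4, B6 = {N3, N4, N5, N6, N7, N8, N9}.
Not covered: N1, N2 — 2 points.

2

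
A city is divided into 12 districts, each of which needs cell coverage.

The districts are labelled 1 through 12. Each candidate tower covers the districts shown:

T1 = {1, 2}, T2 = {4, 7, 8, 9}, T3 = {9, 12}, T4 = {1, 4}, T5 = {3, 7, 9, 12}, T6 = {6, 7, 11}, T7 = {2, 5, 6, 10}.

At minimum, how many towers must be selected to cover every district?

T1 and T2 and T5 and T6 and T7 together: T1 ∪ T2 ∪ T5 ∪ T6 ∪ T7 = {1, 2, 3, 4, 5, 6, 7, 8, 9, 10, 11, 12} — every district is covered.
No 4 of the 7 towers cover everything (all 35 combinations miss at least one district), so 5 is optimal.

5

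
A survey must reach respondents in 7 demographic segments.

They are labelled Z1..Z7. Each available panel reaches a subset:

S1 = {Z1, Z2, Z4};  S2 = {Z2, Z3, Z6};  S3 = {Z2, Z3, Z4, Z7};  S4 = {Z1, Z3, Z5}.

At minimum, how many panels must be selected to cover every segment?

3

Take {S2, S3, S4}. Their union is {Z1, Z2, Z3, Z4, Z5, Z6, Z7}, which is all 7 segments.
Only S4 contains Z5, so S4 is forced; the remaining 4 segments need at least 2 more panels (each remaining panel adds at most 3) — so at least 3 panels are needed, and 3 is optimal.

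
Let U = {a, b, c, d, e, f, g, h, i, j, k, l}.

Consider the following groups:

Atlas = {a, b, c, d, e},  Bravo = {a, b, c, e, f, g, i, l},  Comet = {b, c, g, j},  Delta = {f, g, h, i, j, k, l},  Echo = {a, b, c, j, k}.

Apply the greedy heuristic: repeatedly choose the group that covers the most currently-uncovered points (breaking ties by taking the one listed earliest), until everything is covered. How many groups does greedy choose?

Greedy: pick Bravo (covers 8 new) → pick Delta (covers 3 new) → pick Atlas (covers 1 new). Total picks: 3.
(The true minimum cover uses only 2 groups, so greedy is not optimal here.)

3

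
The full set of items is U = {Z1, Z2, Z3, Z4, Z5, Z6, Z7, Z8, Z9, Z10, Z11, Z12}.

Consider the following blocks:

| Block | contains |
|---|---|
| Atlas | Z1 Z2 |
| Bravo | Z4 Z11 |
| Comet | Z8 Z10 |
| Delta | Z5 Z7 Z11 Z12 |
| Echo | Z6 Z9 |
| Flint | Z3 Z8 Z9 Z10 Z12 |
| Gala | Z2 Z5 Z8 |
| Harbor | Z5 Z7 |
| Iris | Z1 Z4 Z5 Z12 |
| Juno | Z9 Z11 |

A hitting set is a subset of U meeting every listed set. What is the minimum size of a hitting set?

5

Take H = {Z2, Z5, Z6, Z8, Z11}. Each listed block contains at least one of these, so H is a hitting set of size 5.
The blocks Atlas, Bravo, Comet, Echo, Harbor are pairwise disjoint, so any hitting set needs a separate item for each — at least 5. Hence 5 is optimal.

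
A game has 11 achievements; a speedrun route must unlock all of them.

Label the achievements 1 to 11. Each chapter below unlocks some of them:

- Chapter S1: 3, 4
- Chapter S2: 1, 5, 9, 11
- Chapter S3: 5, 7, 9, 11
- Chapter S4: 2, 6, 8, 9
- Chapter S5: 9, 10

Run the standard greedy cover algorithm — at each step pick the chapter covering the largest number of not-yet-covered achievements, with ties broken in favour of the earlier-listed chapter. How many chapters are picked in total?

5

Greedy: pick S2 (covers 4 new) → pick S4 (covers 3 new) → pick S1 (covers 2 new) → pick S3 (covers 1 new) → pick S5 (covers 1 new). Total picks: 5.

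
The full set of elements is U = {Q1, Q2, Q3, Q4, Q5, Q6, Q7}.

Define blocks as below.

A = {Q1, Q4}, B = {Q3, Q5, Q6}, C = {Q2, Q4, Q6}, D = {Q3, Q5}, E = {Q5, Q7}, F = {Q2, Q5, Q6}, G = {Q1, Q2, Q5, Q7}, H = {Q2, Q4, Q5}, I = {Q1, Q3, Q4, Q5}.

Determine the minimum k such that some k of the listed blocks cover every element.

Take {C, E, I}. Their union is {Q1, Q2, Q3, Q4, Q5, Q6, Q7}, which is all 7 elements.
No 2 of the 9 blocks cover everything (all 36 combinations miss at least one element), so 3 is optimal.

3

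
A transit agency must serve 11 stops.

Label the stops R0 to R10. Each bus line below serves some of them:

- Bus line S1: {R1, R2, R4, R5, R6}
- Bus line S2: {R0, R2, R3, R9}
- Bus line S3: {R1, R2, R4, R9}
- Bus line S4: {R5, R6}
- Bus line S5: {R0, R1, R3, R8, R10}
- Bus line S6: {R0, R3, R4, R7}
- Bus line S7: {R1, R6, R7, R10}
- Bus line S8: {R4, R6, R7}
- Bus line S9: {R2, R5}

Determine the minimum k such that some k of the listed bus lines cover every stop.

S3 and S4 and S5 and S6 together: S3 ∪ S4 ∪ S5 ∪ S6 = {R0, R1, R2, R3, R4, R5, R6, R7, R8, R9, R10} — every stop is covered.
No 3 of the 9 bus lines cover everything (all 84 combinations miss at least one stop), so 4 is optimal.

4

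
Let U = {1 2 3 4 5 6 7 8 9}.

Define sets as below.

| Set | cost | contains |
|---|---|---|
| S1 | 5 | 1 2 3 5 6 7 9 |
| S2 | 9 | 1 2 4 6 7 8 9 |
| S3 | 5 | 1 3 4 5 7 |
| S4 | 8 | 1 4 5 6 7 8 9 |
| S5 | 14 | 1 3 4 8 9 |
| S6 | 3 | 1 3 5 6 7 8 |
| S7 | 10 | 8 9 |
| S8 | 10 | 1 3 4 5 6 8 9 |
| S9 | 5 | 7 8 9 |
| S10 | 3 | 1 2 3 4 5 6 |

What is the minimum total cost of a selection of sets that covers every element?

S9, S10 together cover every element (S9 ∪ S10 = {1, 2, 3, 4, 5, 6, 7, 8, 9}); total cost 5 + 3 = 8.
The greedy pick S6, S10, S1 costs 11; no covering selection beats 8.

8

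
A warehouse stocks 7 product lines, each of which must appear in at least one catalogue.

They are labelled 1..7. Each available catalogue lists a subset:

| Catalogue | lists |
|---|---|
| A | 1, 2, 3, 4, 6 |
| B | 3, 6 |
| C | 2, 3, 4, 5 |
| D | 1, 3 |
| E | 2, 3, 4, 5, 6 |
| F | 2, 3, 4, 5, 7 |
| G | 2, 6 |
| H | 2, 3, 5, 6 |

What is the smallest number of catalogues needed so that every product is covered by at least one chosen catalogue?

A and F together: A ∪ F = {1, 2, 3, 4, 5, 6, 7} — every product is covered.
No single catalogue has all 7 products (the largest, A, has 5), so 2 is optimal.

2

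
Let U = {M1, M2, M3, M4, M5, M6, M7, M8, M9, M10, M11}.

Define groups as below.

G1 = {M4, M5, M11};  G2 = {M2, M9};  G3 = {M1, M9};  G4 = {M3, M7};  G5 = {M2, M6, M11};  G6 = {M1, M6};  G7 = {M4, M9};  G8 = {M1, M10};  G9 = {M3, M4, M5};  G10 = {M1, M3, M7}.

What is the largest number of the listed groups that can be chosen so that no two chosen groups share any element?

4

G1, G2, G4, G6 are pairwise disjoint (G1={M4,M5,M11}; G2={M2,M9}; G4={M3,M7}; G6={M1,M6}).
Every remaining group overlaps one of these, and no 5 of the listed groups are pairwise disjoint, so 4 is the maximum.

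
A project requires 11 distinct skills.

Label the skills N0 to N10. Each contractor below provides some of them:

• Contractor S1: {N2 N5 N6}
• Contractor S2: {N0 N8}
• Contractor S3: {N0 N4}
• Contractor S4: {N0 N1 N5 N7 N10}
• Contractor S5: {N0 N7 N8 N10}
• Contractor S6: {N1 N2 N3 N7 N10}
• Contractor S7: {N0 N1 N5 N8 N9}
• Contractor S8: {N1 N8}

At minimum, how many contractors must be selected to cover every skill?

4

S1 and S3 and S6 and S7 together: S1 ∪ S3 ∪ S6 ∪ S7 = {N0, N1, N2, N3, N4, N5, N6, N7, N8, N9, N10} — every skill is covered.
No 3 of the 8 contractors cover everything (all 56 combinations miss at least one skill), so 4 is optimal.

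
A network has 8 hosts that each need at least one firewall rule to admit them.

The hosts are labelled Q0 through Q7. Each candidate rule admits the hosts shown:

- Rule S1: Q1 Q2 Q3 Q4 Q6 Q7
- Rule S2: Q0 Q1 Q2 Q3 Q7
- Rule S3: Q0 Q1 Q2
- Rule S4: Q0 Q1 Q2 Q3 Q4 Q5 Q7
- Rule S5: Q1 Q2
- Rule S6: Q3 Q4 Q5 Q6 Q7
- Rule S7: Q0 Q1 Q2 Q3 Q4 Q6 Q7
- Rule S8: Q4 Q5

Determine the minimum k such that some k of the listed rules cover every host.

S1 and S4 together: S1 ∪ S4 = {Q0, Q1, Q2, Q3, Q4, Q5, Q6, Q7} — every host is covered.
No single rule has all 8 hosts (the largest, S4, has 7), so 2 is optimal.

2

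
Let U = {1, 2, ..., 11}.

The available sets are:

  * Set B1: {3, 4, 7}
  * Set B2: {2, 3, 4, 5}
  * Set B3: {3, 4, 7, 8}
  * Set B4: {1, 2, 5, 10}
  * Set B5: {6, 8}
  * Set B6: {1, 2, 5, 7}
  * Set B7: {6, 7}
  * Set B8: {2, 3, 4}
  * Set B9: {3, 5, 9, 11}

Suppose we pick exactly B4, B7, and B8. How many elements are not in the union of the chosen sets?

3

Union of B4, B7, B8 = {1, 2, 3, 4, 5, 6, 7, 10}.
Not covered: 8, 9, 11 — 3 elements.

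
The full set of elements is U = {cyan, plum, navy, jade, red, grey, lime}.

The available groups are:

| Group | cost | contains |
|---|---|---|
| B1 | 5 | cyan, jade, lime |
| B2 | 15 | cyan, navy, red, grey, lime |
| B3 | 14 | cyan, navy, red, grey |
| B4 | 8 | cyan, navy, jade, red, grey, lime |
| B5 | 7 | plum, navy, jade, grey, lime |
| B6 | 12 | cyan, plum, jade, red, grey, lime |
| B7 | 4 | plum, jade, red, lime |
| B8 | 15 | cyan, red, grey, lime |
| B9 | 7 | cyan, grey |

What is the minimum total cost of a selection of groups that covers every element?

12

B4, B7 together cover every element (B4 ∪ B7 = {cyan, plum, navy, jade, red, grey, lime}); total cost 8 + 4 = 12.
No covering selection has total cost below 12.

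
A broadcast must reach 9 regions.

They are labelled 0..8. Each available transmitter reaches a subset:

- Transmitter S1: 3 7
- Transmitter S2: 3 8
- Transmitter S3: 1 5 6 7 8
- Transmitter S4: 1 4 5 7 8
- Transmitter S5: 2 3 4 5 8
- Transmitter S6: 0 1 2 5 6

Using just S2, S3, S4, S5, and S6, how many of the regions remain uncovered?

Union of S2, S3, S4, S5, S6 = {0, 1, 2, 3, 4, 5, 6, 7, 8} — that's every region, so 0 are uncovered.

0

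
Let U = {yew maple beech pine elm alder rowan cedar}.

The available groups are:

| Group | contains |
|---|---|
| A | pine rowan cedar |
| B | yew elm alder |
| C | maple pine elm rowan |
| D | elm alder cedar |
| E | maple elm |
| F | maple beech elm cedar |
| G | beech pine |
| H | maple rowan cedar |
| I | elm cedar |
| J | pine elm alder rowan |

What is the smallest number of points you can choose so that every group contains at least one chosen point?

3

Take T = {beech, elm, rowan}. Each listed group contains at least one of these, so T is a hitting set of size 3.
The groups B, G, H are pairwise disjoint, so any hitting set needs a separate point for each — at least 3. Hence 3 is optimal.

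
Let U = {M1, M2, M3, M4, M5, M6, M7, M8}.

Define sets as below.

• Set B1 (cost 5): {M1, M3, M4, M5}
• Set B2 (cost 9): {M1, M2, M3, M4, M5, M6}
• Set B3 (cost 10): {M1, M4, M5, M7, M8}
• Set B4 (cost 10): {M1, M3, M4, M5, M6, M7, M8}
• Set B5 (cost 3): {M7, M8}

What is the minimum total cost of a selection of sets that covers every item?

B2, B5 together cover every item (B2 ∪ B5 = {M1, M2, M3, M4, M5, M6, M7, M8}); total cost 9 + 3 = 12.
The greedy pick B1, B5, B2 costs 17; no covering selection beats 12.

12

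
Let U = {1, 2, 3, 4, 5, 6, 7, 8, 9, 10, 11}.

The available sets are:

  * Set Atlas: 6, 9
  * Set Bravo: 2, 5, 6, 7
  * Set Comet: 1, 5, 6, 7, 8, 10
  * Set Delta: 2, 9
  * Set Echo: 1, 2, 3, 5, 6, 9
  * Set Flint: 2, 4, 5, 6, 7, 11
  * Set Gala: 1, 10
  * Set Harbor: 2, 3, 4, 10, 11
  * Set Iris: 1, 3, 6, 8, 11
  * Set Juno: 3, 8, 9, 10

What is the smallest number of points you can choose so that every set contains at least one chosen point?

Take H = {2, 6, 10}. Each listed set contains at least one of these, so H is a hitting set of size 3.
No choice of 2 points meets every set, so 3 is the minimum.

3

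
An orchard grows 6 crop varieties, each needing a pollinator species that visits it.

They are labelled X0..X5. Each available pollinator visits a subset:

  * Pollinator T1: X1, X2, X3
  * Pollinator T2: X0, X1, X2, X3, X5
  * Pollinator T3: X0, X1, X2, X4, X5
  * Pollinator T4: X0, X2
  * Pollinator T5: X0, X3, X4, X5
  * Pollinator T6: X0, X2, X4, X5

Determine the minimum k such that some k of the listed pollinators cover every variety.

T2 and T3 together: T2 ∪ T3 = {X0, X1, X2, X3, X4, X5} — every variety is covered.
No single pollinator has all 6 varieties (the largest, T2, has 5), so 2 is optimal.

2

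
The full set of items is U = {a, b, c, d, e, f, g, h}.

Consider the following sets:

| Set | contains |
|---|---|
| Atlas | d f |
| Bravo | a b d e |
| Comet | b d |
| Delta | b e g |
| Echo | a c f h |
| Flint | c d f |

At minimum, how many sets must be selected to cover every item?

3

Bravo and Delta and Echo together: Bravo ∪ Delta ∪ Echo = {a, b, c, d, e, f, g, h} — every item is covered.
Only Delta contains g, so Delta is forced; the remaining 5 items need at least 2 more sets (each remaining set adds at most 4) — so at least 3 sets are needed, and 3 is optimal.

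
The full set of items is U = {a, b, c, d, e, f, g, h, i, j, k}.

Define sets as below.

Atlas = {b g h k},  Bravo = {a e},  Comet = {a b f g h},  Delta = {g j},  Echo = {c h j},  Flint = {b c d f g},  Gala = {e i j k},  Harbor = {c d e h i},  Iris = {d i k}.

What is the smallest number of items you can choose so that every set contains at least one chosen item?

Take T = {a, d, g, j}. Each listed set contains at least one of these, so T is a hitting set of size 4.
No choice of 3 items meets every set, so 4 is the minimum.

4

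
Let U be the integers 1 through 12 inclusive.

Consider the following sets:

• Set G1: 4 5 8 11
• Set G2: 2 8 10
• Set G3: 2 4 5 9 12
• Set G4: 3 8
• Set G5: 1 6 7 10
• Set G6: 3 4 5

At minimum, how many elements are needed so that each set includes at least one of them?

3

Take H = {4, 7, 8}. Each listed set contains at least one of these, so H is a hitting set of size 3.
The sets G3, G4, G5 are pairwise disjoint, so any hitting set needs a separate element for each — at least 3. Hence 3 is optimal.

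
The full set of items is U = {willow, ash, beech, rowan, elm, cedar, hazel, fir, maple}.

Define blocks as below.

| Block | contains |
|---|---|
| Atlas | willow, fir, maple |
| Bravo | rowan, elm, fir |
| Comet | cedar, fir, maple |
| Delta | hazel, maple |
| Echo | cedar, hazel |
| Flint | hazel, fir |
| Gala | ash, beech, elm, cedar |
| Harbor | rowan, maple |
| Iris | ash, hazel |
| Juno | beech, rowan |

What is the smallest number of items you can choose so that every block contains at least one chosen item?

4

The 4 items {beech, hazel, fir, maple} hit every block.
No choice of 3 items meets every block, so 4 is the minimum.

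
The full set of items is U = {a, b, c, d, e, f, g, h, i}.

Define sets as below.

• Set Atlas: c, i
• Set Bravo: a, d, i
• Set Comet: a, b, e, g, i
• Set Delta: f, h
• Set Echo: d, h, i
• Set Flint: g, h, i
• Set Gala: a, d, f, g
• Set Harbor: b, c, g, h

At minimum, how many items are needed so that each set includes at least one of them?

3

T = {f, h, i} meets every set (each contains at least one member of T), and |T| = 3.
No choice of 2 items meets every set, so 3 is the minimum.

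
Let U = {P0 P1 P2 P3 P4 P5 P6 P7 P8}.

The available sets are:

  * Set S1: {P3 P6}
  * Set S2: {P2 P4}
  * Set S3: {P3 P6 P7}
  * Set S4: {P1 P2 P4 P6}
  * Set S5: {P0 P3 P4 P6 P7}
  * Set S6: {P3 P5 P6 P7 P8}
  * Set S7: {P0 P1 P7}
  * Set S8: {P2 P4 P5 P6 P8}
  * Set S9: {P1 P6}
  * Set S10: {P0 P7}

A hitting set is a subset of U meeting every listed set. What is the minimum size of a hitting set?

The 3 points {P0, P4, P6} hit every set.
The sets S1, S2, S10 are pairwise disjoint, so any hitting set needs a separate point for each — at least 3. Hence 3 is optimal.

3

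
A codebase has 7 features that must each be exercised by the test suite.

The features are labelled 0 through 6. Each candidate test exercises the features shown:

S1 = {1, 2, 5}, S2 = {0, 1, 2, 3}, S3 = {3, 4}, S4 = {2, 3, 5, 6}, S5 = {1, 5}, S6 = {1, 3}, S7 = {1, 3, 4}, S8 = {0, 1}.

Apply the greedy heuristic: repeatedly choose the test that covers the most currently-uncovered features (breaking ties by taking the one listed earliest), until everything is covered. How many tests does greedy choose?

3

Greedy: pick S2 (covers 4 new) → pick S4 (covers 2 new) → pick S3 (covers 1 new). Total picks: 3.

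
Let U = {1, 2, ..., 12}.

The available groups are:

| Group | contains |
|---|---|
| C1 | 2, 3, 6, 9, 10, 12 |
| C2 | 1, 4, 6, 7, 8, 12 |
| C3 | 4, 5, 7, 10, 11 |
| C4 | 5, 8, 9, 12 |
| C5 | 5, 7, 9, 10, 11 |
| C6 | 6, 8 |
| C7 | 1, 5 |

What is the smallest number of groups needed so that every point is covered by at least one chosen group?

3

C1 and C2 and C3 together: C1 ∪ C2 ∪ C3 = {1, 2, 3, 4, 5, 6, 7, 8, 9, 10, 11, 12} — every point is covered.
Only C1 contains 2, so C1 is forced; the remaining 6 points need at least 2 more groups (each remaining group adds at most 4) — so at least 3 groups are needed, and 3 is optimal.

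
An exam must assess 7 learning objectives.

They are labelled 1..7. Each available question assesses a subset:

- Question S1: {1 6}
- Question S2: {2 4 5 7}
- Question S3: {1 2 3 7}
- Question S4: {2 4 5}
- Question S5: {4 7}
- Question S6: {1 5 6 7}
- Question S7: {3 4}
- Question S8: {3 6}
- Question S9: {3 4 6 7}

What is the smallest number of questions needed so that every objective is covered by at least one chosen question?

S2 and S3 and S6 together: S2 ∪ S3 ∪ S6 = {1, 2, 3, 4, 5, 6, 7} — every objective is covered.
No 2 of the 9 questions cover everything (all 36 combinations miss at least one objective), so 3 is optimal.

3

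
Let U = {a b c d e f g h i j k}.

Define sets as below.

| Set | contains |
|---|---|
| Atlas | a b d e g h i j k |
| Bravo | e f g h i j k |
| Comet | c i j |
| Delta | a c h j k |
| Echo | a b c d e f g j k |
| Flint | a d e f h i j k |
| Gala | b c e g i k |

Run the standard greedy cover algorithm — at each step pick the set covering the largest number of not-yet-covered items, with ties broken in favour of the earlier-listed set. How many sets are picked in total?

Greedy: pick Atlas (covers 9 new) → pick Echo (covers 2 new). Total picks: 2.

2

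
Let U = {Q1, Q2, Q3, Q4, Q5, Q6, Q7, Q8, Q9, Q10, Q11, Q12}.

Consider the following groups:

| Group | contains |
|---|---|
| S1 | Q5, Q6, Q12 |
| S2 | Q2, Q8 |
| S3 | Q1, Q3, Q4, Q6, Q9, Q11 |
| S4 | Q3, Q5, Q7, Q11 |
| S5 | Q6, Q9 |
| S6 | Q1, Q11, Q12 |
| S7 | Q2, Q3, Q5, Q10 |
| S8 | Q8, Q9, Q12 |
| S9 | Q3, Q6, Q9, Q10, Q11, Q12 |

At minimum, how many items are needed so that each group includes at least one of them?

4

Take H = {Q5, Q8, Q9, Q11}. Each listed group contains at least one of these, so H is a hitting set of size 4.
No choice of 3 items meets every group, so 4 is the minimum.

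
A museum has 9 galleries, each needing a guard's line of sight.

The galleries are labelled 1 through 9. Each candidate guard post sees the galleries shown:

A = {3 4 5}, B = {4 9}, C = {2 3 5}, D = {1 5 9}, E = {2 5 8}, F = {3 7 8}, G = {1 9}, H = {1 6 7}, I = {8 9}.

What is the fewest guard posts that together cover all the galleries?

4

Take {B, C, F, H}. Their union is {1, 2, 3, 4, 5, 6, 7, 8, 9}, which is all 9 galleries.
No 3 of the 9 guard posts cover everything (all 84 combinations miss at least one gallery), so 4 is optimal.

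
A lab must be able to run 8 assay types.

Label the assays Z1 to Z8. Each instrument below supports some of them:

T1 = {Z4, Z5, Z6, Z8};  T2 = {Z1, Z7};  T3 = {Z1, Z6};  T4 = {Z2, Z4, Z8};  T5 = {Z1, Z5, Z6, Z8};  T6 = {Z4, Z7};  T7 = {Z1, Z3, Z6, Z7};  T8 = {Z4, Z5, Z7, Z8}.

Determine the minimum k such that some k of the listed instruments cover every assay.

Take {T4, T5, T7}. Their union is {Z1, Z2, Z3, Z4, Z5, Z6, Z7, Z8}, which is all 8 assays.
Only T4 contains Z2, so T4 is forced; the remaining 5 assays need at least 2 more instruments (each remaining instrument adds at most 4) — so at least 3 instruments are needed, and 3 is optimal.

3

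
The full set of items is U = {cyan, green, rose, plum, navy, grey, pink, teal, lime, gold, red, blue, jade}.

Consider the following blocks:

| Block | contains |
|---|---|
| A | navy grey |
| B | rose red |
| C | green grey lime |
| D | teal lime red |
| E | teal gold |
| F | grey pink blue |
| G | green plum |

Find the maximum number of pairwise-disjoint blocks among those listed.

B, E, F, G are pairwise disjoint (B={rose,red}; E={teal,gold}; F={grey,pink,blue}; G={green,plum}).
Every remaining block overlaps one of these, and no 5 of the listed blocks are pairwise disjoint, so 4 is the maximum.

4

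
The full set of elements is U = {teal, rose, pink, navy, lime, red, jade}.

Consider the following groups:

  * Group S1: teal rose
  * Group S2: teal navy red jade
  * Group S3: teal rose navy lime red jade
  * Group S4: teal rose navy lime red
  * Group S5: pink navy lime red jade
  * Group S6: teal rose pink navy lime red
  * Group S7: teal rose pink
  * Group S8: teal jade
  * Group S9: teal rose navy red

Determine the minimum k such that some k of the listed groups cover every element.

S5 and S9 cover everything between them: the union {teal, rose, pink, navy, lime, red, jade} is all of U.
No single group has all 7 elements (the largest, S3, has 6), so 2 is optimal.

2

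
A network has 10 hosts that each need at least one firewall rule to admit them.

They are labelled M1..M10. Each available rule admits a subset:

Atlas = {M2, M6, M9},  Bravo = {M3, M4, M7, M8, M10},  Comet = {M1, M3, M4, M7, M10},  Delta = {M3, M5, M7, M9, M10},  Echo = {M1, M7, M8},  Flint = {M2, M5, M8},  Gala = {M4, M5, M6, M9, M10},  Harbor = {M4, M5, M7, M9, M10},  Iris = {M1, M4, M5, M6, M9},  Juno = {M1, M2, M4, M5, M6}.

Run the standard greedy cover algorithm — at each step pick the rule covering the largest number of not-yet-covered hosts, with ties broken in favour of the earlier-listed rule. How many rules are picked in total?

Greedy: pick Bravo (covers 5 new) → pick Iris (covers 4 new) → pick Atlas (covers 1 new). Total picks: 3.

3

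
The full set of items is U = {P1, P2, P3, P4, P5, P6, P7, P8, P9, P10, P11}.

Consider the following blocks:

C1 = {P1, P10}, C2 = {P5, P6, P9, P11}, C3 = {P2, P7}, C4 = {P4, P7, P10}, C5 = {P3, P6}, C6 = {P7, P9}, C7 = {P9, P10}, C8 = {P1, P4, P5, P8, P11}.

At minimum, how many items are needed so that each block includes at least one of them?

4

H = {P1, P3, P7, P9} meets every block (each contains at least one member of H), and |H| = 4.
The blocks C3, C5, C7, C8 are pairwise disjoint, so any hitting set needs a separate item for each — at least 4. Hence 4 is optimal.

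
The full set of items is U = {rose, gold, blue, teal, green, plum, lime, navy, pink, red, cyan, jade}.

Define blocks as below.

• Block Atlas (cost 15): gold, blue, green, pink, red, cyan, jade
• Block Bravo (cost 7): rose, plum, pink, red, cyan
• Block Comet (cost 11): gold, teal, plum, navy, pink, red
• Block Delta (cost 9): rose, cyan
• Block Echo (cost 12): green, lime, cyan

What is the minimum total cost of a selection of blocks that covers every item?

Atlas, Bravo, Comet, Echo together cover every item (Atlas ∪ Bravo ∪ Comet ∪ Echo = {rose, gold, blue, teal, green, plum, lime, navy, pink, red, cyan, jade}); total cost 15 + 7 + 11 + 12 = 45.
No covering selection has total cost below 45.

45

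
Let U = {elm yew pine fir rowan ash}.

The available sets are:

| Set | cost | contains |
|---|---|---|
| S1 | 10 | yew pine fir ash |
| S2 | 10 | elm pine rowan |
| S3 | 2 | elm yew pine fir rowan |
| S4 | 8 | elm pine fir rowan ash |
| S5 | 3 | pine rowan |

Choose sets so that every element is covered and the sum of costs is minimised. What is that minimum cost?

10

S3, S4 together cover every element (S3 ∪ S4 = {elm, yew, pine, fir, rowan, ash}); total cost 2 + 8 = 10.
No covering selection has total cost below 10.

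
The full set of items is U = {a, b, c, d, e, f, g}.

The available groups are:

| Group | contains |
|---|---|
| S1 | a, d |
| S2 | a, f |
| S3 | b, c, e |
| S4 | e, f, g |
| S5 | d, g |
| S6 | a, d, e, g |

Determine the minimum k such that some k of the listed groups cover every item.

3

Take {S2, S3, S5}. Their union is {a, b, c, d, e, f, g}, which is all 7 items.
Only S3 contains b, so S3 is forced; the remaining 4 items need at least 2 more groups (each remaining group adds at most 3) — so at least 3 groups are needed, and 3 is optimal.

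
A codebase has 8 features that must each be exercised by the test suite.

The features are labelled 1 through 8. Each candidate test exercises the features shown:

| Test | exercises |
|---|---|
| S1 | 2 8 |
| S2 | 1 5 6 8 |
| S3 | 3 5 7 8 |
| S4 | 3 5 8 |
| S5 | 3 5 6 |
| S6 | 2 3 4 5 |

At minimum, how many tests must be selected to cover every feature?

3

S2 and S3 and S6 together: S2 ∪ S3 ∪ S6 = {1, 2, 3, 4, 5, 6, 7, 8} — every feature is covered.
Only S2 contains 1, so S2 is forced; the remaining 4 features need at least 2 more tests (each remaining test adds at most 3) — so at least 3 tests are needed, and 3 is optimal.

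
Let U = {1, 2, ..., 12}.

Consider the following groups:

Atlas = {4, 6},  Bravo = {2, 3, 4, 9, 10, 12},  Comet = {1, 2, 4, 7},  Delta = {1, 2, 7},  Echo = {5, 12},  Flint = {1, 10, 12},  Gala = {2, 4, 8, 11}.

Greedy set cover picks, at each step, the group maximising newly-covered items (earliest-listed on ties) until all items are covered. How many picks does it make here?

5

Greedy: pick Bravo (covers 6 new) → pick Comet (covers 2 new) → pick Gala (covers 2 new) → pick Atlas (covers 1 new) → pick Echo (covers 1 new). Total picks: 5.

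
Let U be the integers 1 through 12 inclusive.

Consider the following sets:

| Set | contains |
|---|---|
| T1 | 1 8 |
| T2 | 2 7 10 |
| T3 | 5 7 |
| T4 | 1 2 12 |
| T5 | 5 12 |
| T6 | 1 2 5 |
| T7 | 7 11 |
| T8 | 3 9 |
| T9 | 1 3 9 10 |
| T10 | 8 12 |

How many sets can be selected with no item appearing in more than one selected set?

4

T6, T7, T8, T10 are pairwise disjoint (T6={1,2,5}; T7={7,11}; T8={3,9}; T10={8,12}).
Every remaining set overlaps one of these, and no 5 of the listed sets are pairwise disjoint, so 4 is the maximum.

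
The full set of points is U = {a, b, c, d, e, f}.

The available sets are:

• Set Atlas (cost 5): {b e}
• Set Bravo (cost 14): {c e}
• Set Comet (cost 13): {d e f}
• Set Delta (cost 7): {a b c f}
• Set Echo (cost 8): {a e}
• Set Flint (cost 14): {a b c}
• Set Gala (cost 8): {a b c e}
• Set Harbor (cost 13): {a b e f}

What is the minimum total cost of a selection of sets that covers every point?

20

Comet, Delta together cover every point (Comet ∪ Delta = {a, b, c, d, e, f}); total cost 13 + 7 = 20.
The greedy pick Delta, Atlas, Comet costs 25; no covering selection beats 20.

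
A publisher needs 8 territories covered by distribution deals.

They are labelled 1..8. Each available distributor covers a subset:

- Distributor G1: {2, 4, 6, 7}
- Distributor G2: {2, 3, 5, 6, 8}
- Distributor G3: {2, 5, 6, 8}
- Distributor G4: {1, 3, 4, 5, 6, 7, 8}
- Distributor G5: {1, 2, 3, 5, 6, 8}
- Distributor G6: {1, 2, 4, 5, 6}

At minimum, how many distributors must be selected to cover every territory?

2

Take {G1, G4}. Their union is {1, 2, 3, 4, 5, 6, 7, 8}, which is all 8 territories.
No single distributor has all 8 territories (the largest, G4, has 7), so 2 is optimal.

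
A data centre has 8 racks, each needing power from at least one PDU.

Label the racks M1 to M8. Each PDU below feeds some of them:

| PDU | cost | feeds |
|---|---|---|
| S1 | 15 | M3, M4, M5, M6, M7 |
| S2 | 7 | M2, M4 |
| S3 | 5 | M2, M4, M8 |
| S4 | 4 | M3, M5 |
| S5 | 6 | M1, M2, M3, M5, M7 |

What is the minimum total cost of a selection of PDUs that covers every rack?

S1, S3, S5 together cover every rack (S1 ∪ S3 ∪ S5 = {M1, M2, M3, M4, M5, M6, M7, M8}); total cost 15 + 5 + 6 = 26.
No covering selection has total cost below 26.

26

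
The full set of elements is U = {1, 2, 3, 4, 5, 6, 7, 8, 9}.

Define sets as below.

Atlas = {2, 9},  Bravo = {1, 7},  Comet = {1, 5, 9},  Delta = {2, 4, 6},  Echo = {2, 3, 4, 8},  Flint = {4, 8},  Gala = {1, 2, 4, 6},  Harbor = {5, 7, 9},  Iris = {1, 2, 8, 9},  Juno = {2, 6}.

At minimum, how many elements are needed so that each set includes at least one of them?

The 4 elements {6, 7, 8, 9} hit every set.
No choice of 3 elements meets every set, so 4 is the minimum.

4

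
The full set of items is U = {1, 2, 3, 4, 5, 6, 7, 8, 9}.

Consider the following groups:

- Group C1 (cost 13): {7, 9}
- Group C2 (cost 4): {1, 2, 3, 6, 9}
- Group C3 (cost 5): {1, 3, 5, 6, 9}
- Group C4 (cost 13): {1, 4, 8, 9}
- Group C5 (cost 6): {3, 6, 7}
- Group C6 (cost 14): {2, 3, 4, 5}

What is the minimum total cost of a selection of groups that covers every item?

28

C2, C3, C4, C5 together cover every item (C2 ∪ C3 ∪ C4 ∪ C5 = {1, 2, 3, 4, 5, 6, 7, 8, 9}); total cost 4 + 5 + 13 + 6 = 28.
No covering selection has total cost below 28.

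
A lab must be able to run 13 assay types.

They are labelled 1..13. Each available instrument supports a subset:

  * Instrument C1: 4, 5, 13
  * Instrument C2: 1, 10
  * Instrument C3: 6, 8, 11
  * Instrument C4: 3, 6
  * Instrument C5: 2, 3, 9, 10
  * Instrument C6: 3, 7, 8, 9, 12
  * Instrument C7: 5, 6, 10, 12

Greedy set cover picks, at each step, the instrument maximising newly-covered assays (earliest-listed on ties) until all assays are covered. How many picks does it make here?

5

Greedy: pick C6 (covers 5 new) → pick C1 (covers 3 new) → pick C2 (covers 2 new) → pick C3 (covers 2 new) → pick C5 (covers 1 new). Total picks: 5.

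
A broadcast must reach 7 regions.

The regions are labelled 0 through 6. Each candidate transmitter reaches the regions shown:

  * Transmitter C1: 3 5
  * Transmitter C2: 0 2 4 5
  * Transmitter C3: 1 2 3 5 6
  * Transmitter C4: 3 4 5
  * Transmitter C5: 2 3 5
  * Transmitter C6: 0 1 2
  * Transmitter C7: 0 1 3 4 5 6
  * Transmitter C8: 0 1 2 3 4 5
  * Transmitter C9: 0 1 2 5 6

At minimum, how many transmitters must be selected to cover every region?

C2 and C3 together: C2 ∪ C3 = {0, 1, 2, 3, 4, 5, 6} — every region is covered.
No single transmitter has all 7 regions (the largest, C7, has 6), so 2 is optimal.

2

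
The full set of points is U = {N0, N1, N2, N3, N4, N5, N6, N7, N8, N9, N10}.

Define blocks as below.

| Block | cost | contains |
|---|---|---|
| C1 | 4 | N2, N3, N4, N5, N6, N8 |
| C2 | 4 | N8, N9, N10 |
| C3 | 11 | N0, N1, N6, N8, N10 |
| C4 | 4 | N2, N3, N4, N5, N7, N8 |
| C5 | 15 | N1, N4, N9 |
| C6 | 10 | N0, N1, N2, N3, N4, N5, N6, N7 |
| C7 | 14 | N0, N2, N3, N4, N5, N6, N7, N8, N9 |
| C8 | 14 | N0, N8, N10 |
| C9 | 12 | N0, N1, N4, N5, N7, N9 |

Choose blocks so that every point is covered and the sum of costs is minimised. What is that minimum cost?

14

C2, C6 together cover every point (C2 ∪ C6 = {N0, N1, N2, N3, N4, N5, N6, N7, N8, N9, N10}); total cost 4 + 10 = 14.
The greedy pick C1, C2, C6 costs 18; no covering selection beats 14.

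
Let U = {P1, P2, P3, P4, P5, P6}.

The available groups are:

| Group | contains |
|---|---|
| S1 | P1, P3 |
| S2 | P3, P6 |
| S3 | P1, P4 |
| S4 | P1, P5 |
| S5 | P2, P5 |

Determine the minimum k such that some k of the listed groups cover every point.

Take {S2, S3, S5}. Their union is {P1, P2, P3, P4, P5, P6}, which is all 6 points.
Each group has at most 2 points, and 2·2 = 4 < 6 — so at least 3 groups are needed, and 3 is optimal.

3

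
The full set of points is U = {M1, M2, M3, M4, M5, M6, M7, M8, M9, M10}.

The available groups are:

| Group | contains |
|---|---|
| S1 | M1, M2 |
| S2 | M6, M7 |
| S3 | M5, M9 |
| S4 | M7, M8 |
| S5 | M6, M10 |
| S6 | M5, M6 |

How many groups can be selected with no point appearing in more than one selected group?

S1, S3, S4, S5 are pairwise disjoint (S1={M1,M2}; S3={M5,M9}; S4={M7,M8}; S5={M6,M10}).
Every remaining group overlaps one of these, and no 5 of the listed groups are pairwise disjoint, so 4 is the maximum.

4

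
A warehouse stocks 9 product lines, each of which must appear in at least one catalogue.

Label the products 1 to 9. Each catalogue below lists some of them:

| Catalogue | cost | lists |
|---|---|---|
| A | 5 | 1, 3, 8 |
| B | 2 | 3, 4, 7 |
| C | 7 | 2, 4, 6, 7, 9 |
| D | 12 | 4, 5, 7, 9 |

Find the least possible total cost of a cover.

24

A, C, D together cover every product (A ∪ C ∪ D = {1, 2, 3, 4, 5, 6, 7, 8, 9}); total cost 5 + 7 + 12 = 24.
The greedy pick B, C, A, D costs 26; no covering selection beats 24.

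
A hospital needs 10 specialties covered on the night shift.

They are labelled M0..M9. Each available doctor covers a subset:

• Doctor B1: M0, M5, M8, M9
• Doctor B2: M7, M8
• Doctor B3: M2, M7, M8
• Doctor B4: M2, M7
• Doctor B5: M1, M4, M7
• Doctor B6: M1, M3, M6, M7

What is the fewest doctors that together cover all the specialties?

4

Take {B1, B3, B5, B6}. Their union is {M0, M1, M2, M3, M4, M5, M6, M7, M8, M9}, which is all 10 specialties.
No 3 of the 6 doctors cover everything (all 20 combinations miss at least one specialty), so 4 is optimal.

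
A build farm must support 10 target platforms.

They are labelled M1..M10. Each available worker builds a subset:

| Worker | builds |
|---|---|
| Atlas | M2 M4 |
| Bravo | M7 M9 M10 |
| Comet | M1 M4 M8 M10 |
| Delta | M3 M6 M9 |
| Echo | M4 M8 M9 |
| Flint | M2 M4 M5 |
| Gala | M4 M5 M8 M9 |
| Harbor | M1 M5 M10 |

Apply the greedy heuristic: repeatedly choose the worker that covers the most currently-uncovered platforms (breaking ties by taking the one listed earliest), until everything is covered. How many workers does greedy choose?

4

Greedy: pick Comet (covers 4 new) → pick Delta (covers 3 new) → pick Flint (covers 2 new) → pick Bravo (covers 1 new). Total picks: 4.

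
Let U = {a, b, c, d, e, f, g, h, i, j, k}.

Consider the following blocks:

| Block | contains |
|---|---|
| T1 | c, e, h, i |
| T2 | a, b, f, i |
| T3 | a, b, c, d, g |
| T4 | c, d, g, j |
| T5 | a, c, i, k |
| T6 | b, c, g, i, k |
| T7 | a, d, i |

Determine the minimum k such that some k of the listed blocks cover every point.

4

Take {T1, T2, T4, T5}. Their union is {a, b, c, d, e, f, g, h, i, j, k}, which is all 11 points.
No 3 of the 7 blocks cover everything (all 35 combinations miss at least one point), so 4 is optimal.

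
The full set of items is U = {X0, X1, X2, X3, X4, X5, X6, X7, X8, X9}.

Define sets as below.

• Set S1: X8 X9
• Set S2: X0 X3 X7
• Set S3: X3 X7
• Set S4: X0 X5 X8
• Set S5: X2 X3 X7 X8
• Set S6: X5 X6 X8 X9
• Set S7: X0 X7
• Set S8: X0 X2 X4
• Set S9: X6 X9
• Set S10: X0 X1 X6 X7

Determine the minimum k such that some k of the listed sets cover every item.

S3 and S6 and S8 and S10 together: S3 ∪ S6 ∪ S8 ∪ S10 = {X0, X1, X2, X3, X4, X5, X6, X7, X8, X9} — every item is covered.
No 3 of the 10 sets cover everything (all 120 combinations miss at least one item), so 4 is optimal.

4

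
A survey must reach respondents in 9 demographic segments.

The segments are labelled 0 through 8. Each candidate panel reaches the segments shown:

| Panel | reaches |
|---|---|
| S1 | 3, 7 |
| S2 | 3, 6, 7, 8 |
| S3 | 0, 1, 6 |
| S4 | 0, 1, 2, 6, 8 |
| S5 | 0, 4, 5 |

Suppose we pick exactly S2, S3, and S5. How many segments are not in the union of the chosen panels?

1

Union of S2, S3, S5 = {0, 1, 3, 4, 5, 6, 7, 8}.
Not covered: 2 — 1 segment.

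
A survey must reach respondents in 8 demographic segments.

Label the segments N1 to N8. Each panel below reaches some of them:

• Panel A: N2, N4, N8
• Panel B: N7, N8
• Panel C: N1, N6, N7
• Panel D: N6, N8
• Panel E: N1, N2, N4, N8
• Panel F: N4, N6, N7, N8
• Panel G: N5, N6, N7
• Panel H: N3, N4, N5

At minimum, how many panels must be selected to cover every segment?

E and F and H together: E ∪ F ∪ H = {N1, N2, N3, N4, N5, N6, N7, N8} — every segment is covered.
Only H contains N3, so H is forced; the remaining 5 segments need at least 2 more panels (each remaining panel adds at most 3) — so at least 3 panels are needed, and 3 is optimal.

3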